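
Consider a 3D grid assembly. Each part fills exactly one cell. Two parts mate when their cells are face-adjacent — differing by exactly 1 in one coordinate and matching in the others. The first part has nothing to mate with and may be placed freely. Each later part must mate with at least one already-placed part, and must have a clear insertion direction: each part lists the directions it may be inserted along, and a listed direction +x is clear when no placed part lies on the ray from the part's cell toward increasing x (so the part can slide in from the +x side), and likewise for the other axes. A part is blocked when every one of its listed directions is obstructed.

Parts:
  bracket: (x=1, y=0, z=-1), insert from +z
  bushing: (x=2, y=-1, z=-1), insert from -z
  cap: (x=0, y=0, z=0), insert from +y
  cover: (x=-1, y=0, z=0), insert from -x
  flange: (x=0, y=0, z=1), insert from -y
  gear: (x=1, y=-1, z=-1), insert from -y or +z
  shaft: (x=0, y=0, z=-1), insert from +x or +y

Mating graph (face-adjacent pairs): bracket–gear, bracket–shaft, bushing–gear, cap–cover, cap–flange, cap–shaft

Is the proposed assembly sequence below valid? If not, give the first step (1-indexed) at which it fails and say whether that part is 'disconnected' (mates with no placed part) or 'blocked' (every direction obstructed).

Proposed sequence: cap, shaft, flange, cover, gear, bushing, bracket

Invalid at step 5 (disconnected)

1. cap@(0, 0, 0) [+y clear] — {cap}
2. shaft@(0, 0, -1) [+x clear] — {cap, shaft}
3. flange@(0, 0, 1) [-y clear] — {cap, flange, shaft}
4. cover@(-1, 0, 0) [-x clear] — {cap, cover, flange, shaft}
5. gear@(1, -1, -1) — no placed neighbour ⇒ disconnected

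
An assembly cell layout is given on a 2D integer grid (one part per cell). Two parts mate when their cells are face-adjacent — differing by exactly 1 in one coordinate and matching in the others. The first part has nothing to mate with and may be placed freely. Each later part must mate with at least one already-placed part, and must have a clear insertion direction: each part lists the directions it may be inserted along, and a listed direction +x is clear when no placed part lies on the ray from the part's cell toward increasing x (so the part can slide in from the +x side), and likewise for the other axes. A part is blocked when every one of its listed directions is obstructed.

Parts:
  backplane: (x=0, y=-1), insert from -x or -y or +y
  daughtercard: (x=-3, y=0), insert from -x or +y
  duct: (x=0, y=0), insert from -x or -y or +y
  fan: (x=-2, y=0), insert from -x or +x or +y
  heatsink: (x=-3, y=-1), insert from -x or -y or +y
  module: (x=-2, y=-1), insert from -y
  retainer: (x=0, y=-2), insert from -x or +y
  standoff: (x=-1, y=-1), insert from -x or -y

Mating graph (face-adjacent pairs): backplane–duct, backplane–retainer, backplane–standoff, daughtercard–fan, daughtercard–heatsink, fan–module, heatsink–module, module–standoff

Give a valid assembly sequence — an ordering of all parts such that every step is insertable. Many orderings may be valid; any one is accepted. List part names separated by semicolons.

1. standoff@(-1, -1) [-x clear] — {standoff}
2. backplane@(0, -1) [-y clear] — {backplane, standoff}
3. duct@(0, 0) [-x clear] — {backplane, duct, standoff}
4. retainer@(0, -2) [-x clear] — {backplane, duct, retainer, standoff}
5. module@(-2, -1) [-y clear] — {backplane, duct, module, retainer, standoff}
6. fan@(-2, 0) [-x clear] — {backplane, duct, fan, module, retainer, standoff}
7. daughtercard@(-3, 0) [-x clear] — {backplane, daughtercard, duct, fan, module, retainer, standoff}
8. heatsink@(-3, -1) [-x clear] — {backplane, daughtercard, duct, fan, heatsink, module, retainer, standoff}

standoff; backplane; duct; retainer; module; fan; daughtercard; heatsink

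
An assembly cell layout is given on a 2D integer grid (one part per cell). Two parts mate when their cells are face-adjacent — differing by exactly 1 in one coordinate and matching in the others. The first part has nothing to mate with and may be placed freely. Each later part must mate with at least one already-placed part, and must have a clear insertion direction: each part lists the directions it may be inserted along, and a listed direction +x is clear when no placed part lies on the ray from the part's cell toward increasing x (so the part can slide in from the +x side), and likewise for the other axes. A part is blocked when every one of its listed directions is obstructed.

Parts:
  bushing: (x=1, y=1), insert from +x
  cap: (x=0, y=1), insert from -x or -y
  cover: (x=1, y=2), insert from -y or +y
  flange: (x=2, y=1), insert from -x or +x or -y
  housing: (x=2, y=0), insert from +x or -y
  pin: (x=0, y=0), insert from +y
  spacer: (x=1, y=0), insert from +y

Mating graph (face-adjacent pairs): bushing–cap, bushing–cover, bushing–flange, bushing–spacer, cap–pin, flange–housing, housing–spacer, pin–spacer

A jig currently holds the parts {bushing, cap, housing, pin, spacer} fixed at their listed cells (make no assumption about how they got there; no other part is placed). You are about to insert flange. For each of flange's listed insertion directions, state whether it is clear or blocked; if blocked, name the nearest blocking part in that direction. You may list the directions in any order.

+x: clear; -x: blocked by bushing; -y: blocked by housing

-x: nearest on ray is bushing@(1, 1) ⇒ blocked
+x: ray from flange(2, 1) has no placed part ⇒ clear
-y: nearest on ray is housing@(2, 0) ⇒ blocked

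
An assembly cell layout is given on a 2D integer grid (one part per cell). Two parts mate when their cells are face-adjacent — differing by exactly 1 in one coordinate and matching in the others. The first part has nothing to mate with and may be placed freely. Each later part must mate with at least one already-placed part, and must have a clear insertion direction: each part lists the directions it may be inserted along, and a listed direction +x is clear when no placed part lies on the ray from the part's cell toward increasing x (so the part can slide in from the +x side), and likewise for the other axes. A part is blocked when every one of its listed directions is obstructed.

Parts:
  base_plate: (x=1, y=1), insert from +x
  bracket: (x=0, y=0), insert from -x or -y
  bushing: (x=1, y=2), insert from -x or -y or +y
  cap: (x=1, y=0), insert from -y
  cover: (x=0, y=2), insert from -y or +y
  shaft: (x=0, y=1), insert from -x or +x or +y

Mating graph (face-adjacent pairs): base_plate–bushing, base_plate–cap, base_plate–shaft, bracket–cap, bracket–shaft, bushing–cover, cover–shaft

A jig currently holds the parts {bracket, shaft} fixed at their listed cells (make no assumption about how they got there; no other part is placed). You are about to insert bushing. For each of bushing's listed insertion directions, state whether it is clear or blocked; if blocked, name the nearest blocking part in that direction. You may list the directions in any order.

+y: clear; -x: clear; -y: clear

-x: ray from bushing(1, 2) has no placed part ⇒ clear
-y: ray from bushing(1, 2) has no placed part ⇒ clear
+y: ray from bushing(1, 2) has no placed part ⇒ clear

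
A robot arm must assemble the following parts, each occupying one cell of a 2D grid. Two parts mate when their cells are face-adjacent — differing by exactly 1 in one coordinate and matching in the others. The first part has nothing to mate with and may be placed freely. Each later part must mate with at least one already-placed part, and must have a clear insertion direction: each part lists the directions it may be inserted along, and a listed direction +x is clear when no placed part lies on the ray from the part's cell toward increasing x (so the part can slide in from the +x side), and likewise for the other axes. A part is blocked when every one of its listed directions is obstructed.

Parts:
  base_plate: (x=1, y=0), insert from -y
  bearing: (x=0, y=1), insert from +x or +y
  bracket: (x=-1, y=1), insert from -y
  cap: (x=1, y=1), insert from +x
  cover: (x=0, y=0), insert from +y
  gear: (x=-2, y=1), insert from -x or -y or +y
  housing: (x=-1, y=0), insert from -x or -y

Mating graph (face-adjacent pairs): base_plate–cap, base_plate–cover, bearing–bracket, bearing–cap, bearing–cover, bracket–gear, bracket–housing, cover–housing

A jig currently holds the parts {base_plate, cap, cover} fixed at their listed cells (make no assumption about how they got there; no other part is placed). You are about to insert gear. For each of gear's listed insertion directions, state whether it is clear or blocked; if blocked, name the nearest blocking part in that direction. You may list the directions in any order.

+y: clear; -x: clear; -y: clear

-x: ray from gear(-2, 1) has no placed part ⇒ clear
-y: ray from gear(-2, 1) has no placed part ⇒ clear
+y: ray from gear(-2, 1) has no placed part ⇒ clear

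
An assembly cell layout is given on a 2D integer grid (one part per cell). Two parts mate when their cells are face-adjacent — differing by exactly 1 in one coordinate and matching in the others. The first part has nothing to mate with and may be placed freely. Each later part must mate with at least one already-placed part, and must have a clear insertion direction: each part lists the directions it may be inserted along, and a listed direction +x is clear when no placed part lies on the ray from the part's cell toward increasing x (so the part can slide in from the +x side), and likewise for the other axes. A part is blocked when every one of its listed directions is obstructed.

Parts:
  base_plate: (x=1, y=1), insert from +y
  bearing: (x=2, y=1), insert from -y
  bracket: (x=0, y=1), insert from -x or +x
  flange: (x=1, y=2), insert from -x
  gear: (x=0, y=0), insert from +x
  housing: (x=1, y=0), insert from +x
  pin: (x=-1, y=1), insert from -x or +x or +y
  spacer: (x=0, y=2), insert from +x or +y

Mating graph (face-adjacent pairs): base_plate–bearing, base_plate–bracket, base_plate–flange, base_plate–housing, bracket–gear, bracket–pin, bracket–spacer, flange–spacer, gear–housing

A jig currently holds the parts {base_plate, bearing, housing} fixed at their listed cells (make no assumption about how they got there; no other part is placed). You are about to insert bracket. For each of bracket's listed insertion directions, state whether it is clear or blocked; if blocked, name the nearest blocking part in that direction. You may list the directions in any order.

+x: blocked by base_plate; -x: clear

-x: ray from bracket(0, 1) has no placed part ⇒ clear
+x: nearest on ray is base_plate@(1, 1) ⇒ blocked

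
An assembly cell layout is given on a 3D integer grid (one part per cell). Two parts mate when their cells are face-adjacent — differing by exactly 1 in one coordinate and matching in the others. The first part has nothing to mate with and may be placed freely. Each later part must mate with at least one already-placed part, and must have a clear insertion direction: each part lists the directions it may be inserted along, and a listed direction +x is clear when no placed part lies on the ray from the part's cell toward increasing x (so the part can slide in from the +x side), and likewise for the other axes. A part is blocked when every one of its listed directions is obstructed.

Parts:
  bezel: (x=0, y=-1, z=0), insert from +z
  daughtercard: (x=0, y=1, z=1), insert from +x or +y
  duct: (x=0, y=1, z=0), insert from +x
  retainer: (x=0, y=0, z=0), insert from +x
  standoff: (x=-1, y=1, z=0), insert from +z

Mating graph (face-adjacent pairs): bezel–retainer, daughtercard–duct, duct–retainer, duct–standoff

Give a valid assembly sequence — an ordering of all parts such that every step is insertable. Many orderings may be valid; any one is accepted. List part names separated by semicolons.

1. duct@(0, 1, 0) [+x clear] — {duct}
2. daughtercard@(0, 1, 1) [+x clear] — {daughtercard, duct}
3. retainer@(0, 0, 0) [+x clear] — {daughtercard, duct, retainer}
4. bezel@(0, -1, 0) [+z clear] — {bezel, daughtercard, duct, retainer}
5. standoff@(-1, 1, 0) [+z clear] — {bezel, daughtercard, duct, retainer, standoff}

duct; daughtercard; retainer; bezel; standoff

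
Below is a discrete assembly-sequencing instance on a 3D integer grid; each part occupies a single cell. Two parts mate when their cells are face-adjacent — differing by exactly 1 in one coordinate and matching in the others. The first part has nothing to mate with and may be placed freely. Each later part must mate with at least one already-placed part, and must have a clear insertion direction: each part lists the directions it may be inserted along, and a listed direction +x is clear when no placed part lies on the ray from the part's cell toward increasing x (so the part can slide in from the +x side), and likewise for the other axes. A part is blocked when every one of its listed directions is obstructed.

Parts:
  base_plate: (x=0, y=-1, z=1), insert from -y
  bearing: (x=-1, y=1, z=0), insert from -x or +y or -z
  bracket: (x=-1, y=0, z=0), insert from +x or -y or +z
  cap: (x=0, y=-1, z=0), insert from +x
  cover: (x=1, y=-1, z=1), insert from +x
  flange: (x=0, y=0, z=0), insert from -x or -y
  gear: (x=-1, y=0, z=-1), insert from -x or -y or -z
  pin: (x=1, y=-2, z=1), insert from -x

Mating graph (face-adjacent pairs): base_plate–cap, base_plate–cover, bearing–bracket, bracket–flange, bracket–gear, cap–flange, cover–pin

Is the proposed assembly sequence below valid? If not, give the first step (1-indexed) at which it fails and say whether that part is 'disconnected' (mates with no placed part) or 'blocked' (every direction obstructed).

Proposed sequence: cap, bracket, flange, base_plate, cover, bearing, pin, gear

1. cap@(0, -1, 0) [+x clear] — {cap}
2. bracket@(-1, 0, 0) — no placed neighbour ⇒ disconnected

Invalid at step 2 (disconnected)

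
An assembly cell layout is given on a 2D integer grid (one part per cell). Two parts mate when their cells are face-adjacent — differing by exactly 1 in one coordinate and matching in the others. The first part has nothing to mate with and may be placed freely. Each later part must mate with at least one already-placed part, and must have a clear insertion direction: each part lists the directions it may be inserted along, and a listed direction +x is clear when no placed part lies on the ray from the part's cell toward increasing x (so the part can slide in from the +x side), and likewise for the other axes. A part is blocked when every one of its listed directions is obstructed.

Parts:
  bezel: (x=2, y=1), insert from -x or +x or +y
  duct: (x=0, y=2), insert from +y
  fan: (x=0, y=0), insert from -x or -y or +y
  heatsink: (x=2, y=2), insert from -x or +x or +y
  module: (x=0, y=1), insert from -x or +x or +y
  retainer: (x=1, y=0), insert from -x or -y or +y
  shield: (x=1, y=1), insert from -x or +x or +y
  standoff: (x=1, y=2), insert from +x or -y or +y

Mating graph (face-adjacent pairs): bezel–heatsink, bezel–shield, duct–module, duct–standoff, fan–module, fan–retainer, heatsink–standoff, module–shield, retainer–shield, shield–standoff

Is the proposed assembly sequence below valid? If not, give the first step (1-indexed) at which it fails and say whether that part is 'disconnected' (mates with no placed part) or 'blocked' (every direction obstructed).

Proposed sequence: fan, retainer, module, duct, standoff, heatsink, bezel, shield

1. fan@(0, 0) [-x clear] — {fan}
2. retainer@(1, 0) [-y clear] — {fan, retainer}
3. module@(0, 1) [-x clear] — {fan, module, retainer}
4. duct@(0, 2) [+y clear] — {duct, fan, module, retainer}
5. standoff@(1, 2) [+x clear] — {duct, fan, module, retainer, standoff}
6. heatsink@(2, 2) [+x clear] — {duct, fan, heatsink, module, retainer, standoff}
7. bezel@(2, 1) [+x clear] — {bezel, duct, fan, heatsink, module, retainer, standoff}
8. shield@(1, 1) — -x/+x/+y all obstructed ⇒ blocked

Invalid at step 8 (blocked)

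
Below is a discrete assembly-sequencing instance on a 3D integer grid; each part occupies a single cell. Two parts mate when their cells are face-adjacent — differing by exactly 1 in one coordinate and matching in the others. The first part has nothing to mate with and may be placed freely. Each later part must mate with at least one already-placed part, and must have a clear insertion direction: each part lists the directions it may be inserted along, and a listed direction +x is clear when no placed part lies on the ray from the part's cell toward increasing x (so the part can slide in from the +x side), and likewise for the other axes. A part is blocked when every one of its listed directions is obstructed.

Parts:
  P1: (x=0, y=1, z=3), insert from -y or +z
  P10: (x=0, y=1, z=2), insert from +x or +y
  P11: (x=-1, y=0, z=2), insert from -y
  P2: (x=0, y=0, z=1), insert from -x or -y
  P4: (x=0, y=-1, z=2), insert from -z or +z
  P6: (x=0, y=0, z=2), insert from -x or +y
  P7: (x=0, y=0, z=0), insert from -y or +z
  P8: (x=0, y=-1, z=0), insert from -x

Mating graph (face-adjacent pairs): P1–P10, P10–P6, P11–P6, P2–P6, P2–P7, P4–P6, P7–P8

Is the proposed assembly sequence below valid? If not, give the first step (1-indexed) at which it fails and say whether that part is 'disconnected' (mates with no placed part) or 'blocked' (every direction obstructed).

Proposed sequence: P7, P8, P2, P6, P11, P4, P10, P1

1. P7@(0, 0, 0) [-y clear] — {P7}
2. P8@(0, -1, 0) [-x clear] — {P7, P8}
3. P2@(0, 0, 1) [-x clear] — {P2, P7, P8}
4. P6@(0, 0, 2) [-x clear] — {P2, P6, P7, P8}
5. P11@(-1, 0, 2) [-y clear] — {P11, P2, P6, P7, P8}
6. P4@(0, -1, 2) [+z clear] — {P11, P2, P4, P6, P7, P8}
7. P10@(0, 1, 2) [+x clear] — {P10, P11, P2, P4, P6, P7, P8}
8. P1@(0, 1, 3) [-y clear] — {P1, P10, P11, P2, P4, P6, P7, P8}

Valid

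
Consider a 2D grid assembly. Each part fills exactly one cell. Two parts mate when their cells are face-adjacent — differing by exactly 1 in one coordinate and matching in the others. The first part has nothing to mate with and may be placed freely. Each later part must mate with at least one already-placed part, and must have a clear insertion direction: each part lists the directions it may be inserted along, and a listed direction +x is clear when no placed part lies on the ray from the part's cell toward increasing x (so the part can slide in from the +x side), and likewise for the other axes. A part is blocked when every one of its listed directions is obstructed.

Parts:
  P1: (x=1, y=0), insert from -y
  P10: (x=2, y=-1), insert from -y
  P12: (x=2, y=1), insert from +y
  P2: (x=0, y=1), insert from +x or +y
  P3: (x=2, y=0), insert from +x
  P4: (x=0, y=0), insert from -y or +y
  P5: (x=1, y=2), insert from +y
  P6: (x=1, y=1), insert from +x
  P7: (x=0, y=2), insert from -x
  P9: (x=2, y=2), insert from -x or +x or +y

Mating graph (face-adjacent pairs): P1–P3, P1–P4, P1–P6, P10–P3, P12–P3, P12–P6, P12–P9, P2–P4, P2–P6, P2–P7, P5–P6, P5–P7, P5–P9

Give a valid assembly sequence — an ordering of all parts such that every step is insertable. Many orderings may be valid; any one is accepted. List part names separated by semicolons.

1. P7@(0, 2) [-x clear] — {P7}
2. P2@(0, 1) [+x clear] — {P2, P7}
3. P6@(1, 1) [+x clear] — {P2, P6, P7}
4. P1@(1, 0) [-y clear] — {P1, P2, P6, P7}
5. P5@(1, 2) [+y clear] — {P1, P2, P5, P6, P7}
6. P4@(0, 0) [-y clear] — {P1, P2, P4, P5, P6, P7}
7. P3@(2, 0) [+x clear] — {P1, P2, P3, P4, P5, P6, P7}
8. P10@(2, -1) [-y clear] — {P1, P10, P2, P3, P4, P5, P6, P7}
9. P12@(2, 1) [+y clear] — {P1, P10, P12, P2, P3, P4, P5, P6, P7}
10. P9@(2, 2) [+x clear] — {P1, P10, P12, P2, P3, P4, P5, P6, P7, P9}

P7; P2; P6; P1; P5; P4; P3; P10; P12; P9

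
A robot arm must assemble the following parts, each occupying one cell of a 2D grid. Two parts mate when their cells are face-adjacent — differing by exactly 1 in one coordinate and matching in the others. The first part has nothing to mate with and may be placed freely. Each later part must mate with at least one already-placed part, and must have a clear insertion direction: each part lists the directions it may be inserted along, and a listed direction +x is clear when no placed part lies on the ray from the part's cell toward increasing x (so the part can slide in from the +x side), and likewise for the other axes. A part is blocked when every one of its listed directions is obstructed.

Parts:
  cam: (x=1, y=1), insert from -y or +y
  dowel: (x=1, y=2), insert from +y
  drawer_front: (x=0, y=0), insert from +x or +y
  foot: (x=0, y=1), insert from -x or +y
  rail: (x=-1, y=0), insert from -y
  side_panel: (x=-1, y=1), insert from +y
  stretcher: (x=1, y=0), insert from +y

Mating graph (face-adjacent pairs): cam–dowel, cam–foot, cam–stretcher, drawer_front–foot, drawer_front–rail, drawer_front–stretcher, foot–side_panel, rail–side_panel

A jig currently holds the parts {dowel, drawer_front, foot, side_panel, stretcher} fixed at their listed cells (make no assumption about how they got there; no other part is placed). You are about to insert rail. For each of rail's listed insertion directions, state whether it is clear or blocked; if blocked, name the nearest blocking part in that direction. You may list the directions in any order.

-y: ray from rail(-1, 0) has no placed part ⇒ clear

-y: clear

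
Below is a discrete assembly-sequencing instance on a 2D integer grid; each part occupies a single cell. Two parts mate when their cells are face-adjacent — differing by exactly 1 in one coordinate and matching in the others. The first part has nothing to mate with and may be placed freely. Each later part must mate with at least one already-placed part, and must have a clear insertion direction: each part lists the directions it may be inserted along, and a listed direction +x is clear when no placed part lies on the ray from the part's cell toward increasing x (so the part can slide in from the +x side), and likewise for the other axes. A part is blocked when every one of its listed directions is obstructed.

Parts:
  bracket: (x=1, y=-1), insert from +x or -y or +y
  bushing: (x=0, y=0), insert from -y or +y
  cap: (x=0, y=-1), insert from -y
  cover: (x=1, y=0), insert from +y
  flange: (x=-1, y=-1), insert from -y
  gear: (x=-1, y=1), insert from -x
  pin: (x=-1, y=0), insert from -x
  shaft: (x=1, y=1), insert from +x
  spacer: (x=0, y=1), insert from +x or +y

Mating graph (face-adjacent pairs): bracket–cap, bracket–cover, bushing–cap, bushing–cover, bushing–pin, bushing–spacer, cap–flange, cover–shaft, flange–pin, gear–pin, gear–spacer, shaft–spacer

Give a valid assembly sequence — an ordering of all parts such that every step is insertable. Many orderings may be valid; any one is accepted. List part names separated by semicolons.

pin; bushing; flange; cap; cover; shaft; spacer; bracket; gear

1. pin@(-1, 0) [-x clear] — {pin}
2. bushing@(0, 0) [-y clear] — {bushing, pin}
3. flange@(-1, -1) [-y clear] — {bushing, flange, pin}
4. cap@(0, -1) [-y clear] — {bushing, cap, flange, pin}
5. cover@(1, 0) [+y clear] — {bushing, cap, cover, flange, pin}
6. shaft@(1, 1) [+x clear] — {bushing, cap, cover, flange, pin, shaft}
7. spacer@(0, 1) [+y clear] — {bushing, cap, cover, flange, pin, shaft, spacer}
8. bracket@(1, -1) [+x clear] — {bracket, bushing, cap, cover, flange, pin, shaft, spacer}
9. gear@(-1, 1) [-x clear] — {bracket, bushing, cap, cover, flange, gear, pin, shaft, spacer}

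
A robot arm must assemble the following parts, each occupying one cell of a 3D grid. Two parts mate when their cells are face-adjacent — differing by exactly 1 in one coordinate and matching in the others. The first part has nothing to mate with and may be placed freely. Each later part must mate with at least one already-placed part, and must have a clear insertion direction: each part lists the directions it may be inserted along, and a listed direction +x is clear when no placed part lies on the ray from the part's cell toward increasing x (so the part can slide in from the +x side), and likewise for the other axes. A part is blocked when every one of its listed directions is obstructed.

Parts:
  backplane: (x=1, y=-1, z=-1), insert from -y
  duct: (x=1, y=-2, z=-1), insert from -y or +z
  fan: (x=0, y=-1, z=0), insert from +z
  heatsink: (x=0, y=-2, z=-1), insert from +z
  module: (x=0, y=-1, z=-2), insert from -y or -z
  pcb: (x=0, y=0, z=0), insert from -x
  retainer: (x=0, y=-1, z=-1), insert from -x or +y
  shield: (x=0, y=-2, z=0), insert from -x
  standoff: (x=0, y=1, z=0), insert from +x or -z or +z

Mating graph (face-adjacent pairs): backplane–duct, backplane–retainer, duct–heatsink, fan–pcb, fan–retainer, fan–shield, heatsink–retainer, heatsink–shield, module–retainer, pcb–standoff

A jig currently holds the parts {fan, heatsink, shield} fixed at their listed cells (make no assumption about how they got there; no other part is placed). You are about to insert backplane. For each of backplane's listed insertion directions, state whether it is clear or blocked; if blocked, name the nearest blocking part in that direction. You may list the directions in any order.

-y: clear

-y: ray from backplane(1, -1, -1) has no placed part ⇒ clear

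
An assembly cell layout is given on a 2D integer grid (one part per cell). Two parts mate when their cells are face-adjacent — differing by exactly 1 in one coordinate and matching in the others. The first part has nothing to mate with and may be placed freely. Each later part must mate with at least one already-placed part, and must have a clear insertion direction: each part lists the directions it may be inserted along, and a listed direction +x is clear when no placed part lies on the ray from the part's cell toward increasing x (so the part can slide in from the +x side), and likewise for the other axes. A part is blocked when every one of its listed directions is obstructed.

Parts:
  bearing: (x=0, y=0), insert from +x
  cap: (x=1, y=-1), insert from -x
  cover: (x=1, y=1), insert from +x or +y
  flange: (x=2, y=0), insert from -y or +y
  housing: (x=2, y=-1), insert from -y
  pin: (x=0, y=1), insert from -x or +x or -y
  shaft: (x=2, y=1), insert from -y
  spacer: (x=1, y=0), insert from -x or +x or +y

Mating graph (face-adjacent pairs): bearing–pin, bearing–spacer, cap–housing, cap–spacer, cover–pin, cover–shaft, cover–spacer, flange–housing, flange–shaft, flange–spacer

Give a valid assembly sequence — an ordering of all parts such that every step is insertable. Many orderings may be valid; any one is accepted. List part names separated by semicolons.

shaft; cover; pin; bearing; spacer; flange; cap; housing

1. shaft@(2, 1) [-y clear] — {shaft}
2. cover@(1, 1) [+y clear] — {cover, shaft}
3. pin@(0, 1) [-x clear] — {cover, pin, shaft}
4. bearing@(0, 0) [+x clear] — {bearing, cover, pin, shaft}
5. spacer@(1, 0) [+x clear] — {bearing, cover, pin, shaft, spacer}
6. flange@(2, 0) [-y clear] — {bearing, cover, flange, pin, shaft, spacer}
7. cap@(1, -1) [-x clear] — {bearing, cap, cover, flange, pin, shaft, spacer}
8. housing@(2, -1) [-y clear] — {bearing, cap, cover, flange, housing, pin, shaft, spacer}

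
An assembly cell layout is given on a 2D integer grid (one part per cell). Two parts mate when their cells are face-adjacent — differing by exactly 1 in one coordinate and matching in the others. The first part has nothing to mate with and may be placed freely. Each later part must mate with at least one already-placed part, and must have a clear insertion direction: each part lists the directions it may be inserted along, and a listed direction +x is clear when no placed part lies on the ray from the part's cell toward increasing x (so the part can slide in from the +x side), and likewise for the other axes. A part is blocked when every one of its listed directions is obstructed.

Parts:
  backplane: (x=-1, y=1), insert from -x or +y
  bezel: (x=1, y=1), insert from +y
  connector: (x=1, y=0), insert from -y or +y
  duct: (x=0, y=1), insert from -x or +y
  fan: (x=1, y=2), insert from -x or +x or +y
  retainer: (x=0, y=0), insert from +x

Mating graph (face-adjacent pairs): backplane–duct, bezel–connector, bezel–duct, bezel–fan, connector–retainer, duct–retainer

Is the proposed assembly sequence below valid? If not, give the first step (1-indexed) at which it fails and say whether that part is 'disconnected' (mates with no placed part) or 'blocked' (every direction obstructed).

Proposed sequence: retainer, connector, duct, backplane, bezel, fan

1. retainer@(0, 0) [+x clear] — {retainer}
2. connector@(1, 0) [-y clear] — {connector, retainer}
3. duct@(0, 1) [-x clear] — {connector, duct, retainer}
4. backplane@(-1, 1) [-x clear] — {backplane, connector, duct, retainer}
5. bezel@(1, 1) [+y clear] — {backplane, bezel, connector, duct, retainer}
6. fan@(1, 2) [-x clear] — {backplane, bezel, connector, duct, fan, retainer}

Valid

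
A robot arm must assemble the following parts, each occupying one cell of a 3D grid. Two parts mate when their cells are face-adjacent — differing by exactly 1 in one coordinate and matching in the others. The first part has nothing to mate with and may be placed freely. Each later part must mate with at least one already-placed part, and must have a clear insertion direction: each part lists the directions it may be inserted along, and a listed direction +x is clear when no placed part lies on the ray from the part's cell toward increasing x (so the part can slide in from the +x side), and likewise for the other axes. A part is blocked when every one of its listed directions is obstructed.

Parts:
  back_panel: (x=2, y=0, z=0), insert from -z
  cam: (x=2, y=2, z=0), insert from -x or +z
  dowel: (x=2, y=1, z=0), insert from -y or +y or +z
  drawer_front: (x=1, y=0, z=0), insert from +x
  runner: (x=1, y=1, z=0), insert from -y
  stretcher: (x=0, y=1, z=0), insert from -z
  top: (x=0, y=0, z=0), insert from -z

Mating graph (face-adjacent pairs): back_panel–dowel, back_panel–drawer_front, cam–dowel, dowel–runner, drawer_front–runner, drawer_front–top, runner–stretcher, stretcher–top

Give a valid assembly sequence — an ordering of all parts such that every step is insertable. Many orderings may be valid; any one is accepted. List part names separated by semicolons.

cam; dowel; runner; stretcher; top; drawer_front; back_panel

1. cam@(2, 2, 0) [-x clear] — {cam}
2. dowel@(2, 1, 0) [-y clear] — {cam, dowel}
3. runner@(1, 1, 0) [-y clear] — {cam, dowel, runner}
4. stretcher@(0, 1, 0) [-z clear] — {cam, dowel, runner, stretcher}
5. top@(0, 0, 0) [-z clear] — {cam, dowel, runner, stretcher, top}
6. drawer_front@(1, 0, 0) [+x clear] — {cam, dowel, drawer_front, runner, stretcher, top}
7. back_panel@(2, 0, 0) [-z clear] — {back_panel, cam, dowel, drawer_front, runner, stretcher, top}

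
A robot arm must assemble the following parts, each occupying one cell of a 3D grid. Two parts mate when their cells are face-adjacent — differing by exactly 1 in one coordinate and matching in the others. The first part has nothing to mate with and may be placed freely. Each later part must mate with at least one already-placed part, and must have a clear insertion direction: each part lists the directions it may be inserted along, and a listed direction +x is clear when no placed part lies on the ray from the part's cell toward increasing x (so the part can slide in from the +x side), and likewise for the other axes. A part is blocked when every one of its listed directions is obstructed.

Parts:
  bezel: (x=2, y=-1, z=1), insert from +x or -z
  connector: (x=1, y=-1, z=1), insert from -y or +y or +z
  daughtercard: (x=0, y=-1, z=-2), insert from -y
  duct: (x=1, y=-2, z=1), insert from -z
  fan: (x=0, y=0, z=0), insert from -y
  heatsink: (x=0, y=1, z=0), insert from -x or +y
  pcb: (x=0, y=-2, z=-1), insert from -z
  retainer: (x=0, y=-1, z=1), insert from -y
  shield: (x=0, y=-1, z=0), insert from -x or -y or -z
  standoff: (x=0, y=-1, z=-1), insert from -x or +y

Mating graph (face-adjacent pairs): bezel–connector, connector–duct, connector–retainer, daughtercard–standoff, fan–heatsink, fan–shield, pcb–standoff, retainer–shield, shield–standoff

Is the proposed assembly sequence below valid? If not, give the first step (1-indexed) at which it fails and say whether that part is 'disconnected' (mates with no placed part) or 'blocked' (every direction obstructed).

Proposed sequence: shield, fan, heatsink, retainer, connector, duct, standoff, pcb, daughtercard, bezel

1. shield@(0, -1, 0) [-x clear] — {shield}
2. fan@(0, 0, 0) — -y all obstructed ⇒ blocked

Invalid at step 2 (blocked)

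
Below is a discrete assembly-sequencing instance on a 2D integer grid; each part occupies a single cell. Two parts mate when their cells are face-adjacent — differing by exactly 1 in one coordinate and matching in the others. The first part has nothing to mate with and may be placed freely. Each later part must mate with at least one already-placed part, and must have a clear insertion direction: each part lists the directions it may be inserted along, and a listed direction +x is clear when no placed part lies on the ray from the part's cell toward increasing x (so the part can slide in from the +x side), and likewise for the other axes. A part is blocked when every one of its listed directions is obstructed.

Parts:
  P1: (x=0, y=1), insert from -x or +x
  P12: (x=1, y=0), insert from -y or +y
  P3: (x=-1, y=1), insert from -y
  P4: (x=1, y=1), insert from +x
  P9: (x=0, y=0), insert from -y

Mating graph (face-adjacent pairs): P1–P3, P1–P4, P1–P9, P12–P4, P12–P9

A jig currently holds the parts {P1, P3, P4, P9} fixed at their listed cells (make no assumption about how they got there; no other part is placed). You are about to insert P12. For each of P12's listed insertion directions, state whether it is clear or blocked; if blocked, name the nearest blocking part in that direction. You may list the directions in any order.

+y: blocked by P4; -y: clear

-y: ray from P12(1, 0) has no placed part ⇒ clear
+y: nearest on ray is P4@(1, 1) ⇒ blocked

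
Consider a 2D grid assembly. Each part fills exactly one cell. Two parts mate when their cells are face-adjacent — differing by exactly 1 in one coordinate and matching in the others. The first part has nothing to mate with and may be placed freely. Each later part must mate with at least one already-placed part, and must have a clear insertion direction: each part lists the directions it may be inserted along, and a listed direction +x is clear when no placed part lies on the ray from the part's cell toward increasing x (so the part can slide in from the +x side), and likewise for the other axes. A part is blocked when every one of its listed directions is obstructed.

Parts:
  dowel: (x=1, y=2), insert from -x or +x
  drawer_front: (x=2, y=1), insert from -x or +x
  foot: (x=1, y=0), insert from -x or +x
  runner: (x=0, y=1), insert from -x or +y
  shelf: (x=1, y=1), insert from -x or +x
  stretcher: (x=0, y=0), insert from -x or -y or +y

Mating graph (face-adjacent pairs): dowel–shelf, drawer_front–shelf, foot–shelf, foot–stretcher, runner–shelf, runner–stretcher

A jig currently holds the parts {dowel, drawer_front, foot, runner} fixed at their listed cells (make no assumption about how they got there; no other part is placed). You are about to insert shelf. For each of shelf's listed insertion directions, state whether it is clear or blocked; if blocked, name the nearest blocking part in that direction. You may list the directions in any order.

+x: blocked by drawer_front; -x: blocked by runner

-x: nearest on ray is runner@(0, 1) ⇒ blocked
+x: nearest on ray is drawer_front@(2, 1) ⇒ blocked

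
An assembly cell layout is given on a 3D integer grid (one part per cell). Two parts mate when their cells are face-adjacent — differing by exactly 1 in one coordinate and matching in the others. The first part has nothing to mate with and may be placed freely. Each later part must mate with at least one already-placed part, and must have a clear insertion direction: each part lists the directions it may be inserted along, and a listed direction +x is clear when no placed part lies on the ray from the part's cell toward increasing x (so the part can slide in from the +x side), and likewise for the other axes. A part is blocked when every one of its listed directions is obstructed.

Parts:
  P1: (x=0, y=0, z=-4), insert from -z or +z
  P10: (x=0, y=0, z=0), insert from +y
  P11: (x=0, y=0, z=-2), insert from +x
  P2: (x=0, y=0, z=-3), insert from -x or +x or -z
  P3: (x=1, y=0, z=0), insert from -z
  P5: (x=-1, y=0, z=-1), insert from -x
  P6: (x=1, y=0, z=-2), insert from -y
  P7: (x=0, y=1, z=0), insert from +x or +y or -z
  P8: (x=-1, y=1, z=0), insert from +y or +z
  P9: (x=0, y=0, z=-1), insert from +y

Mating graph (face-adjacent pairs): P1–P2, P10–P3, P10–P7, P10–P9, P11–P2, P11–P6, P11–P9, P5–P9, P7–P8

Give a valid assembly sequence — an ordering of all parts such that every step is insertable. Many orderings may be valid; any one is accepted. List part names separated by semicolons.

P11; P2; P1; P9; P5; P10; P3; P7; P8; P6

1. P11@(0, 0, -2) [+x clear] — {P11}
2. P2@(0, 0, -3) [-x clear] — {P11, P2}
3. P1@(0, 0, -4) [-z clear] — {P1, P11, P2}
4. P9@(0, 0, -1) [+y clear] — {P1, P11, P2, P9}
5. P5@(-1, 0, -1) [-x clear] — {P1, P11, P2, P5, P9}
6. P10@(0, 0, 0) [+y clear] — {P1, P10, P11, P2, P5, P9}
7. P3@(1, 0, 0) [-z clear] — {P1, P10, P11, P2, P3, P5, P9}
8. P7@(0, 1, 0) [+x clear] — {P1, P10, P11, P2, P3, P5, P7, P9}
9. P8@(-1, 1, 0) [+y clear] — {P1, P10, P11, P2, P3, P5, P7, P8, P9}
10. P6@(1, 0, -2) [-y clear] — {P1, P10, P11, P2, P3, P5, P6, P7, P8, P9}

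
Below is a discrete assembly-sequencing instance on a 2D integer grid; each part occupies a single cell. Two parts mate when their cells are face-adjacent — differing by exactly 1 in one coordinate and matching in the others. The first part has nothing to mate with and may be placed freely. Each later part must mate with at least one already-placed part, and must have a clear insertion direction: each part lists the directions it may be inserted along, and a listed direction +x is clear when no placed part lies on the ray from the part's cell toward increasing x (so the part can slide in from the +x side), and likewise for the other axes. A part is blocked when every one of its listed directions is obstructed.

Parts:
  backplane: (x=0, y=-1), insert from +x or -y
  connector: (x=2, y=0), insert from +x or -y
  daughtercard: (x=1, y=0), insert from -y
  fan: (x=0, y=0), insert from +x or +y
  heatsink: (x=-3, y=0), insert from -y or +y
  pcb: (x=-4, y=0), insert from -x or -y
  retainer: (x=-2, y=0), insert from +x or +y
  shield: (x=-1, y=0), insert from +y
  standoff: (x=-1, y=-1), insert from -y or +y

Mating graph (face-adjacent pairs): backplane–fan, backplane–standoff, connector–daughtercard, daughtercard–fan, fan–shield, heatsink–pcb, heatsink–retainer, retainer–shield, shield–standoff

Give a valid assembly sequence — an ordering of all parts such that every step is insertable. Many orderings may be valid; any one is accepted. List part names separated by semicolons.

1. backplane@(0, -1) [+x clear] — {backplane}
2. fan@(0, 0) [+x clear] — {backplane, fan}
3. standoff@(-1, -1) [-y clear] — {backplane, fan, standoff}
4. daughtercard@(1, 0) [-y clear] — {backplane, daughtercard, fan, standoff}
5. connector@(2, 0) [+x clear] — {backplane, connector, daughtercard, fan, standoff}
6. shield@(-1, 0) [+y clear] — {backplane, connector, daughtercard, fan, shield, standoff}
7. retainer@(-2, 0) [+y clear] — {backplane, connector, daughtercard, fan, retainer, shield, standoff}
8. heatsink@(-3, 0) [-y clear] — {backplane, connector, daughtercard, fan, heatsink, retainer, shield, standoff}
9. pcb@(-4, 0) [-x clear] — {backplane, connector, daughtercard, fan, heatsink, pcb, retainer, shield, standoff}

backplane; fan; standoff; daughtercard; connector; shield; retainer; heatsink; pcb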